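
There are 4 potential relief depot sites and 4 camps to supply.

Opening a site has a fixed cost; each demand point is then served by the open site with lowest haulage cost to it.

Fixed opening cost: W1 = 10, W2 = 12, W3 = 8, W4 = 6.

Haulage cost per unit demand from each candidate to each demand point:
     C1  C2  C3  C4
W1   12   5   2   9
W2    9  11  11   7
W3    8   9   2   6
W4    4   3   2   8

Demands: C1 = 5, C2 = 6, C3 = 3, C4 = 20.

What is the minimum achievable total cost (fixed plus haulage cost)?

178

Open {W3, W4}: assign each demand point to its cheapest open site.
  C1→W4 5×4=20, C2→W4 6×3=18, C3→W3 3×2=6, C4→W3 20×6=120
  haulage cost 164, fixed 14 → total 178.
Compare {W1, W3, W4}: haulage cost 164 + fixed 24 = 188.
Compare {W2, W3, W4}: haulage cost 164 + fixed 26 = 190.
Compare {W1, W2, W3, W4}: haulage cost 164 + fixed 36 = 200.
All other subsets cost ≥ 188. Minimum total cost: 178.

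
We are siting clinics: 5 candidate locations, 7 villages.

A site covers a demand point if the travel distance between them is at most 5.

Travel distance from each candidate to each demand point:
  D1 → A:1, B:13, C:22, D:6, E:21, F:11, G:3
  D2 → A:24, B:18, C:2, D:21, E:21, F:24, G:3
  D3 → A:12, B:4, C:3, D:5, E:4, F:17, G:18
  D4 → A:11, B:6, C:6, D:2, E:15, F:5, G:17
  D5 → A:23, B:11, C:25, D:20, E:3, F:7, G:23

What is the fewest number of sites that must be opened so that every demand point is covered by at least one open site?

Coverage sets (demand points within 5 of each site):
  D1: {A, G}
  D2: {C, G}
  D3: {B, C, D, E}
  D4: {D, F}
  D5: {E}
No 2 sites suffice: every size-2 union leaves at least one demand point uncovered.
But {D1, D3, D4} covers everything, so the minimum is 3.

3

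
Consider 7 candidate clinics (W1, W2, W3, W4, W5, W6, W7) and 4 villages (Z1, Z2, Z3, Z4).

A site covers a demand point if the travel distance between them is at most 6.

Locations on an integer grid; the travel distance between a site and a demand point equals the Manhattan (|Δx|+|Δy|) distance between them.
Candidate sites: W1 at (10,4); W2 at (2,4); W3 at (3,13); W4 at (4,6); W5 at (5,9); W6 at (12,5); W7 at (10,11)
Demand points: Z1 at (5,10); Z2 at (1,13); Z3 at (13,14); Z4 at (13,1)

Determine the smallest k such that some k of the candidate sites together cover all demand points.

3

Coverage sets (demand points within 6 of each site):
  W1: {Z4}
  W2: {}
  W3: {Z1, Z2}
  W4: {Z1}
  W5: {Z1}
  W6: {Z4}
  W7: {Z1, Z3}
No 2 sites suffice: every size-2 union leaves at least one demand point uncovered.
But {W1, W3, W7} covers everything, so the minimum is 3.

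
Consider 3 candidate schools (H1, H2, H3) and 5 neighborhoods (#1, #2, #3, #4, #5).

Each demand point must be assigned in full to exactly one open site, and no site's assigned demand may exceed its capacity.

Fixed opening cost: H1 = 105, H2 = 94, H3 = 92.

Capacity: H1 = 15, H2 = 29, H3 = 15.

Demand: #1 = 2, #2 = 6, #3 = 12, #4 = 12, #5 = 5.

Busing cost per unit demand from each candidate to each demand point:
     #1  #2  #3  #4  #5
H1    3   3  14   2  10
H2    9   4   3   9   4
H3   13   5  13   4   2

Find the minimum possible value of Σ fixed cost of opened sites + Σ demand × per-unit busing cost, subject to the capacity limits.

309

Open {H1, H2}; cheapest assignment that respects the capacities:
  H1 (cap 15, load 14): #1, #4 — cost 2×3 + 12×2 = 30
  H2 (cap 29, load 23): #2, #3, #5 — cost 6×4 + 12×3 + 5×4 = 80
  Shipping 110, fixed 199 → total 309.
  Any other capacity-feasible assignment to {H1, H2} ships for at least 110.
Compare {H2, H3}: its best feasible assignment gives total 332.
Compare {H1, H2, H3}: its best feasible assignment gives total 391.
Every other set of open sites that can feasibly serve all demand totals ≥ 332 even under its best assignment. Minimum: 309.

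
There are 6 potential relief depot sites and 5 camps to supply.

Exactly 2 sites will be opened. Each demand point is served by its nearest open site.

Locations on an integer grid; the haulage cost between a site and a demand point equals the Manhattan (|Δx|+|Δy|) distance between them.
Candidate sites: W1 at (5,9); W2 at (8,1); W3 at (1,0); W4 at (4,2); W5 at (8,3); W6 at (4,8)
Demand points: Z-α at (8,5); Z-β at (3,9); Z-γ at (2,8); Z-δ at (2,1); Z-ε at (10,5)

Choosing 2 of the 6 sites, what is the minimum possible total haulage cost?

Open {W5, W6}.
  Z-α→W5 2, Z-β→W6 2, Z-γ→W6 2, Z-δ→W5 8, Z-ε→W5 4  ⇒ total 18.
Compare {W1, W5}: total 20.
Compare {W2, W6}: total 20.
No size-2 selection does better; minimum is 18.

18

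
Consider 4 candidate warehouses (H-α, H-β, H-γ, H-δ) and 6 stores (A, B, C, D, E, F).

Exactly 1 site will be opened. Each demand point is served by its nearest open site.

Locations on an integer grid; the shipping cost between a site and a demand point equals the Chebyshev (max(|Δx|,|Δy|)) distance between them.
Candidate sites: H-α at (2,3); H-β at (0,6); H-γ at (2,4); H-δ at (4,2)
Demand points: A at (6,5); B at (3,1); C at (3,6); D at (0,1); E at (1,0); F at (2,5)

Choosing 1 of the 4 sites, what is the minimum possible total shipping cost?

Open {H-α}.
  A→H-α 4, B→H-α 2, C→H-α 3, D→H-α 2, E→H-α 3, F→H-α 2  ⇒ total 16.
Compare {H-γ}: total 17.
Compare {H-δ}: total 18.
No size-1 selection does better; minimum is 16.

16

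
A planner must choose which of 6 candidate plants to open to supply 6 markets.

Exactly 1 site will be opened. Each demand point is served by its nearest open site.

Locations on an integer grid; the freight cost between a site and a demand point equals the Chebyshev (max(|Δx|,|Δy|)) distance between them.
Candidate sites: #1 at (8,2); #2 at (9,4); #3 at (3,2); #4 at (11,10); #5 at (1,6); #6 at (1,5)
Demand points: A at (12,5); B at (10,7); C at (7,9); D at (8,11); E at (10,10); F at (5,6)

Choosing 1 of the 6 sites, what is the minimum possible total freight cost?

22

Open {#4}.
  A→#4 5, B→#4 3, C→#4 4, D→#4 3, E→#4 1, F→#4 6  ⇒ total 22.
Compare {#2}: total 28.
Compare {#1}: total 37.
No size-1 selection does better; minimum is 22.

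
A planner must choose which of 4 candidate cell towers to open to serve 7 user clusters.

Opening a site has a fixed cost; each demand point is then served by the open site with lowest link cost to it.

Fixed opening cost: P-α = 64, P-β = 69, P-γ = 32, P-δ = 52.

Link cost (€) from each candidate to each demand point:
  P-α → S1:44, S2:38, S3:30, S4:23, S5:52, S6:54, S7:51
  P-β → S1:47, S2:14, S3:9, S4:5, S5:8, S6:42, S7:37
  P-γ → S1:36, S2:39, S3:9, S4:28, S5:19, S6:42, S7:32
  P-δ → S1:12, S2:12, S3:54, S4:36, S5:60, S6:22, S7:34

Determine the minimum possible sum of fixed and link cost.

Open {P-γ, P-δ}: assign each demand point to its cheapest open site.
  S1→P-δ 12, S2→P-δ 12, S3→P-γ 9, S4→P-γ 28, S5→P-γ 19, S6→P-δ 22, S7→P-γ 32
  link cost 134, fixed 84 → total 218.
Compare {P-β, P-δ}: link cost 102 + fixed 121 = 223.
Compare {P-β}: link cost 162 + fixed 69 = 231.
Compare {P-γ}: link cost 205 + fixed 32 = 237.
All other subsets cost ≥ 223. Minimum total cost: 218.

218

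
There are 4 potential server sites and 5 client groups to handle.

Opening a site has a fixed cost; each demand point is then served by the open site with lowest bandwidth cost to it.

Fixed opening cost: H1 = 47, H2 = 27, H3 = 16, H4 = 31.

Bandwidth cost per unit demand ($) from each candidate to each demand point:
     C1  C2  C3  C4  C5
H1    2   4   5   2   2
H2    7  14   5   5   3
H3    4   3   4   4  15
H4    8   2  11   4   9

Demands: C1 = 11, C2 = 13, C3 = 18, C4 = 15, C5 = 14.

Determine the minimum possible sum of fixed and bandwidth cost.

254

Open {H1, H3}: assign each demand point to its cheapest open site.
  C1→H1 11×2=22, C2→H3 13×3=39, C3→H3 18×4=72, C4→H1 15×2=30, C5→H1 14×2=28
  bandwidth cost 191, fixed 63 → total 254.
Compare {H1}: bandwidth cost 222 + fixed 47 = 269.
Compare {H1, H3, H4}: bandwidth cost 178 + fixed 94 = 272.
Compare {H1, H4}: bandwidth cost 196 + fixed 78 = 274.
All other subsets cost ≥ 269. Minimum total cost: 254.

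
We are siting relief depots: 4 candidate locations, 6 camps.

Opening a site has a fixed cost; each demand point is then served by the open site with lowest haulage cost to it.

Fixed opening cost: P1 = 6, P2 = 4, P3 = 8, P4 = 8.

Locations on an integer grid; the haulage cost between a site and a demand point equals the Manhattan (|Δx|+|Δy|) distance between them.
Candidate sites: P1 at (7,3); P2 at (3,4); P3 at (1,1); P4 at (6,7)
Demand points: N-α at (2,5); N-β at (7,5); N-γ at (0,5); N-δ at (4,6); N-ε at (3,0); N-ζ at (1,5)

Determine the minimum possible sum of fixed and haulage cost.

25

Open {P2}: assign each demand point to its cheapest open site.
  N-α→P2 2, N-β→P2 5, N-γ→P2 4, N-δ→P2 3, N-ε→P2 4, N-ζ→P2 3
  haulage cost 21, fixed 4 → total 25.
Compare {P1, P2}: haulage cost 18 + fixed 10 = 28.
Compare {P2, P4}: haulage cost 19 + fixed 12 = 31.
Compare {P2, P3}: haulage cost 20 + fixed 12 = 32.
All other subsets cost ≥ 28. Minimum total cost: 25.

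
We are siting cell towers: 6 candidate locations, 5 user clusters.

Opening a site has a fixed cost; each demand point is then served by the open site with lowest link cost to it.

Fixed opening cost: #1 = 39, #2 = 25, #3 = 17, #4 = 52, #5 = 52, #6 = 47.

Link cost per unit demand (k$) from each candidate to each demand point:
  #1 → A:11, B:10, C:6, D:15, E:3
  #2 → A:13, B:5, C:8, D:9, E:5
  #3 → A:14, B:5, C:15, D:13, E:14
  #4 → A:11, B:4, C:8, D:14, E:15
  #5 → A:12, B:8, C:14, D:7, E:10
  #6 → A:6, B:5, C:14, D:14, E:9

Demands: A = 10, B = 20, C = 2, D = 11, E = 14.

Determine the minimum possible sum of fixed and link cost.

Open {#2, #6}: assign each demand point to its cheapest open site.
  A→#6 10×6=60, B→#2 20×5=100, C→#2 2×8=16, D→#2 11×9=99, E→#2 14×5=70
  link cost 345, fixed 72 → total 417.
Compare {#1, #2, #6}: link cost 313 + fixed 111 = 424.
Compare {#1, #2}: link cost 363 + fixed 64 = 427.
Compare {#1, #5, #6}: link cost 291 + fixed 138 = 429.
All other subsets cost ≥ 424. Minimum total cost: 417.

417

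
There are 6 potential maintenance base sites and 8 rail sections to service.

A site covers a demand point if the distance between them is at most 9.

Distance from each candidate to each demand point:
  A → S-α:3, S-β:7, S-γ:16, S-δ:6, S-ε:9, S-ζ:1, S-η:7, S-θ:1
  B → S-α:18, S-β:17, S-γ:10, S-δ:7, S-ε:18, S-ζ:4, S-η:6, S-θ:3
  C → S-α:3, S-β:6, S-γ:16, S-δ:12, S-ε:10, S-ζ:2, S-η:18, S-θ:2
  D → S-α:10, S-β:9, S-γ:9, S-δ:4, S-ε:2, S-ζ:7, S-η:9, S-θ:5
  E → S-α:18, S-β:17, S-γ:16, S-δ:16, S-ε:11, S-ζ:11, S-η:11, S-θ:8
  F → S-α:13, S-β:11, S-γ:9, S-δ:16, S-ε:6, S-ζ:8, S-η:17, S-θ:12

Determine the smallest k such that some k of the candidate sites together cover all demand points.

Coverage sets (demand points within 9 of each site):
  A: {S-α, S-β, S-δ, S-ε, S-ζ, S-η, S-θ}
  B: {S-δ, S-ζ, S-η, S-θ}
  C: {S-α, S-β, S-ζ, S-θ}
  D: {S-β, S-γ, S-δ, S-ε, S-ζ, S-η, S-θ}
  E: {S-θ}
  F: {S-γ, S-ε, S-ζ}
No single site covers all 8 demand points.
But {A, D} covers everything, so the minimum is 2.

2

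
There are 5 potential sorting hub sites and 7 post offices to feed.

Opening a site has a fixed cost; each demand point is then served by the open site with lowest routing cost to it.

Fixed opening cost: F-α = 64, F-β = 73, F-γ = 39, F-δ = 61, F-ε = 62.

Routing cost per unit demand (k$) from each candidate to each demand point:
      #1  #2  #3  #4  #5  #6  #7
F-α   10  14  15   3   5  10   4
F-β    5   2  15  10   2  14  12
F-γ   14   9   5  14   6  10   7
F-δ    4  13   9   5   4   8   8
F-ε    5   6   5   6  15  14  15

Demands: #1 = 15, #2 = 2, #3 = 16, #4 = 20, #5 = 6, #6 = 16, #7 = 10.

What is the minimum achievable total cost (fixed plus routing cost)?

574

Open {F-α, F-γ, F-δ}: assign each demand point to its cheapest open site.
  #1→F-δ 15×4=60, #2→F-γ 2×9=18, #3→F-γ 16×5=80, #4→F-α 20×3=60, #5→F-δ 6×4=24, #6→F-δ 16×8=128, #7→F-α 10×4=40
  routing cost 410, fixed 164 → total 574.
Compare {F-γ, F-δ}: routing cost 480 + fixed 100 = 580.
Compare {F-α, F-ε}: routing cost 457 + fixed 126 = 583.
Compare {F-α, F-δ, F-ε}: routing cost 404 + fixed 187 = 591.
All other subsets cost ≥ 580. Minimum total cost: 574.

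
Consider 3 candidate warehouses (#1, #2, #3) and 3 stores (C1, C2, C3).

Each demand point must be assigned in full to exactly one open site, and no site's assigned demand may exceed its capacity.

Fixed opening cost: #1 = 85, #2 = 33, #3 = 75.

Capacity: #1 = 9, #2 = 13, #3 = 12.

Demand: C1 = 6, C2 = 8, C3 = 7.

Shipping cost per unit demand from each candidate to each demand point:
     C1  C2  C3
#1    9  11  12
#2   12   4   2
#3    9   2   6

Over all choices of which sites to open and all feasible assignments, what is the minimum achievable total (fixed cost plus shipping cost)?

210

Open {#2, #3}; cheapest assignment that respects the capacities:
  #2 (cap 13, load 13): C1, C3 — cost 6×12 + 7×2 = 86
  #3 (cap 12, load 8): C2 — cost 8×2 = 16
  Shipping 102, fixed 108 → total 210.
  Any other capacity-feasible assignment to {#2, #3} ships for at least 102.
Compare {#1, #2, #3}: its best feasible assignment gives total 277.
Compare {#1, #2}: its best feasible assignment gives total 292.
Every other set of open sites that can feasibly serve all demand totals ≥ 277 even under its best assignment. Minimum: 210.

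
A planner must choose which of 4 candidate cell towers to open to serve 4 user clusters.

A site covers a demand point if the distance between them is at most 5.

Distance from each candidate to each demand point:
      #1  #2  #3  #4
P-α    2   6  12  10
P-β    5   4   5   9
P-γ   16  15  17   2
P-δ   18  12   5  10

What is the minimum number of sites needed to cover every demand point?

2

Coverage sets (demand points within 5 of each site):
  P-α: {#1}
  P-β: {#1, #2, #3}
  P-γ: {#4}
  P-δ: {#3}
No single site covers all 4 demand points.
But {P-β, P-γ} covers everything, so the minimum is 2.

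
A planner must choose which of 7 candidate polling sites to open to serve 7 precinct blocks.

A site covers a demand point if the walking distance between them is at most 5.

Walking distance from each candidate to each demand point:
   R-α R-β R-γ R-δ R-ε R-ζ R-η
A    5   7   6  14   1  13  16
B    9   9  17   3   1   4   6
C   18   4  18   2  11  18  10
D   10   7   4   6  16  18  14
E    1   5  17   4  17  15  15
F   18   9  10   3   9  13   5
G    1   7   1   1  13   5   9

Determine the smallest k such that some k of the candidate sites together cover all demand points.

4

Coverage sets (demand points within 5 of each site):
  A: {R-α, R-ε}
  B: {R-δ, R-ε, R-ζ}
  C: {R-β, R-δ}
  D: {R-γ}
  E: {R-α, R-β, R-δ}
  F: {R-δ, R-η}
  G: {R-α, R-γ, R-δ, R-ζ}
No 3 sites suffice: every size-3 union leaves at least one demand point uncovered.
But {A, C, F, G} covers everything, so the minimum is 4.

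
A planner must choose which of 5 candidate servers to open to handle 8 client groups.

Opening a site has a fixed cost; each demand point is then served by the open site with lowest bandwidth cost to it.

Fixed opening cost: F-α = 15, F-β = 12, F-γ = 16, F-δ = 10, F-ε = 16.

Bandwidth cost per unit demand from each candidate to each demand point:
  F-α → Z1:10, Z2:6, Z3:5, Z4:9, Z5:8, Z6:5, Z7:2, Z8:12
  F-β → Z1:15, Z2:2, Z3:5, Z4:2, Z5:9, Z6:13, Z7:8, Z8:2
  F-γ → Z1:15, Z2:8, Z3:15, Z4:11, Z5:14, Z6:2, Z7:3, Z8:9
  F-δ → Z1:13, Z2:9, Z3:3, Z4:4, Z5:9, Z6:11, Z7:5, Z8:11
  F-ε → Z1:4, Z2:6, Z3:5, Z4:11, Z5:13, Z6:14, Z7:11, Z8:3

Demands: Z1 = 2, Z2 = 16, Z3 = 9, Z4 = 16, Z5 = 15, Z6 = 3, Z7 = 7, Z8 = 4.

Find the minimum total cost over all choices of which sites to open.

Open {F-α, F-β, F-δ}: assign each demand point to its cheapest open site.
  Z1→F-α 2×10=20, Z2→F-β 16×2=32, Z3→F-δ 9×3=27, Z4→F-β 16×2=32, Z5→F-α 15×8=120, Z6→F-α 3×5=15, Z7→F-α 7×2=14, Z8→F-β 4×2=8
  bandwidth cost 268, fixed 37 → total 305.
Compare {F-α, F-β, F-δ, F-ε}: bandwidth cost 256 + fixed 53 = 309.
Compare {F-α, F-β, F-γ, F-δ}: bandwidth cost 259 + fixed 53 = 312.
Compare {F-α, F-β}: bandwidth cost 286 + fixed 27 = 313.
All other subsets cost ≥ 309. Minimum total cost: 305.

305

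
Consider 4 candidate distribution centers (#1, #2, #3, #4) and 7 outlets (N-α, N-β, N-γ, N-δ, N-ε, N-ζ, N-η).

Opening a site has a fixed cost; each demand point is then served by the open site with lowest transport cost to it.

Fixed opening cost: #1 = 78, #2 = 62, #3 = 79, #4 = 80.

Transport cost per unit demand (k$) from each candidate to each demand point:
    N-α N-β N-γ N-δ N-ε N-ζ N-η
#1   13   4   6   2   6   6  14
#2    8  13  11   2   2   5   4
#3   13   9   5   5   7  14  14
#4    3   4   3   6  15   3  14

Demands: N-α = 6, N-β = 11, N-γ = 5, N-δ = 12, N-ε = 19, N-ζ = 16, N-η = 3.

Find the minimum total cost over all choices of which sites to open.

Open {#2, #4}: assign each demand point to its cheapest open site.
  N-α→#4 6×3=18, N-β→#4 11×4=44, N-γ→#4 5×3=15, N-δ→#2 12×2=24, N-ε→#2 19×2=38, N-ζ→#4 16×3=48, N-η→#2 3×4=12
  transport cost 199, fixed 142 → total 341.
Compare {#1, #2}: transport cost 276 + fixed 140 = 416.
Compare {#1, #2, #4}: transport cost 199 + fixed 220 = 419.
Compare {#2, #3, #4}: transport cost 199 + fixed 221 = 420.
All other subsets cost ≥ 416. Minimum total cost: 341.

341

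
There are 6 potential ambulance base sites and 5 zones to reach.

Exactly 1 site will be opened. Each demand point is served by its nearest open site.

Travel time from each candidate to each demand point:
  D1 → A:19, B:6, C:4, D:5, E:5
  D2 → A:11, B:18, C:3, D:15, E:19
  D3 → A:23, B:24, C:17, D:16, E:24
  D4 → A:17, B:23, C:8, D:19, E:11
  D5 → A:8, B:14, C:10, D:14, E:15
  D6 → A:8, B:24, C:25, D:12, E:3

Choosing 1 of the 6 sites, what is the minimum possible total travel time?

Open {D1}.
  A→D1 19, B→D1 6, C→D1 4, D→D1 5, E→D1 5  ⇒ total 39.
Compare {D5}: total 61.
Compare {D2}: total 66.
No size-1 selection does better; minimum is 39.

39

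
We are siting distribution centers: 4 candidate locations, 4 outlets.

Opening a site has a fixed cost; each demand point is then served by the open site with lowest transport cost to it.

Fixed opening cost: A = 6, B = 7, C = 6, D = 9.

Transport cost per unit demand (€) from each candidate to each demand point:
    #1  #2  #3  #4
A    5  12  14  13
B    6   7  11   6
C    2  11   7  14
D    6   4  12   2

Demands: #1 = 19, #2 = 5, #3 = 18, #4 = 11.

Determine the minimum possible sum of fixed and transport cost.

Open {C, D}: assign each demand point to its cheapest open site.
  #1→C 19×2=38, #2→D 5×4=20, #3→C 18×7=126, #4→D 11×2=22
  transport cost 206, fixed 15 → total 221.
Compare {A, C, D}: transport cost 206 + fixed 21 = 227.
Compare {B, C, D}: transport cost 206 + fixed 22 = 228.
Compare {A, B, C, D}: transport cost 206 + fixed 28 = 234.
All other subsets cost ≥ 227. Minimum total cost: 221.

221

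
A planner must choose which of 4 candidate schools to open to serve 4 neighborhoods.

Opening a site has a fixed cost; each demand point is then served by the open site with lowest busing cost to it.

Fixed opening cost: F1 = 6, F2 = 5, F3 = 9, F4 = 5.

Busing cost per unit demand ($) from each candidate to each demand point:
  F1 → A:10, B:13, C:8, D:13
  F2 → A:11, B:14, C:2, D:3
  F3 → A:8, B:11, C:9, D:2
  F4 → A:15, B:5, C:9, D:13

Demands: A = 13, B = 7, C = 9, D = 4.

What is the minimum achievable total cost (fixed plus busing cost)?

184

Open {F2, F3, F4}: assign each demand point to its cheapest open site.
  A→F3 13×8=104, B→F4 7×5=35, C→F2 9×2=18, D→F3 4×2=8
  busing cost 165, fixed 19 → total 184.
Compare {F1, F2, F3, F4}: busing cost 165 + fixed 25 = 190.
Compare {F1, F2, F4}: busing cost 195 + fixed 16 = 211.
Compare {F2, F4}: busing cost 208 + fixed 10 = 218.
All other subsets cost ≥ 190. Minimum total cost: 184.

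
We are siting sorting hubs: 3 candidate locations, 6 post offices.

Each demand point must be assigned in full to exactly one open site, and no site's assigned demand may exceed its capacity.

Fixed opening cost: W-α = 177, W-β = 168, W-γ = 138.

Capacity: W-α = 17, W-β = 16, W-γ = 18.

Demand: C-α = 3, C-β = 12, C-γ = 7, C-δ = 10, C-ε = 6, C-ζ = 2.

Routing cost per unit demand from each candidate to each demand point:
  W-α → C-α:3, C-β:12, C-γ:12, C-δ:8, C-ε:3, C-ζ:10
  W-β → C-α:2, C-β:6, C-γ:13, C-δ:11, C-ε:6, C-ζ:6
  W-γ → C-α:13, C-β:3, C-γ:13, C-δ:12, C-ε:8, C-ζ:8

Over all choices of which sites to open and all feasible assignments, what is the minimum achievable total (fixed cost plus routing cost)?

726

Open {W-α, W-β, W-γ}; cheapest assignment that respects the capacities:
  W-α (cap 17, load 16): C-δ, C-ε — cost 10×8 + 6×3 = 98
  W-β (cap 16, load 12): C-α, C-γ, C-ζ — cost 3×2 + 7×13 + 2×6 = 109
  W-γ (cap 18, load 12): C-β — cost 12×3 = 36
  Shipping 243, fixed 483 → total 726.
  Any other capacity-feasible assignment to {W-α, W-β, W-γ} ships for at least 243.
Total demand is 40 and no other set of sites has combined capacity ≥ 40, so {W-α, W-β, W-γ} is the only feasible choice of open sites. Minimum: 726.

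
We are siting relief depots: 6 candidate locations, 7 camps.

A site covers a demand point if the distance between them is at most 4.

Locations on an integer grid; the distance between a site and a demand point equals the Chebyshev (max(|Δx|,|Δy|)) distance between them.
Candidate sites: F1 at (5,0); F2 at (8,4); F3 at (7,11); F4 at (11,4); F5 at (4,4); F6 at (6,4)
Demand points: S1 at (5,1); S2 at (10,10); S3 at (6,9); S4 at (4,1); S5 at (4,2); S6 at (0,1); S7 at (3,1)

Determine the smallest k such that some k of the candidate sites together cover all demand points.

Coverage sets (demand points within 4 of each site):
  F1: {S1, S4, S5, S7}
  F2: {S1, S4, S5}
  F3: {S2, S3}
  F4: {}
  F5: {S1, S4, S5, S6, S7}
  F6: {S1, S4, S5, S7}
No single site covers all 7 demand points.
But {F3, F5} covers everything, so the minimum is 2.

2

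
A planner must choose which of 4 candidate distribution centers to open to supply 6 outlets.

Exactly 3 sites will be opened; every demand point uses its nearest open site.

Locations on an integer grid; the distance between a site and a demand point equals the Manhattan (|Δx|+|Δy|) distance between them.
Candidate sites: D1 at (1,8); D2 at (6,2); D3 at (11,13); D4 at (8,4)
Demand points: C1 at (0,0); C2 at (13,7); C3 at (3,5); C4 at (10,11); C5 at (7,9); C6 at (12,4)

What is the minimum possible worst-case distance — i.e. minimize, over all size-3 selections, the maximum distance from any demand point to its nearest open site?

Open {D1, D2, D3}.
  Farthest demand point is C1 at distance 8 (to D2); all others are ≤ 8.
With {D2, D3, D4} the worst case is 8.
With {D1, D2, D4} the worst case is 9.
No size-3 selection achieves below 8.

8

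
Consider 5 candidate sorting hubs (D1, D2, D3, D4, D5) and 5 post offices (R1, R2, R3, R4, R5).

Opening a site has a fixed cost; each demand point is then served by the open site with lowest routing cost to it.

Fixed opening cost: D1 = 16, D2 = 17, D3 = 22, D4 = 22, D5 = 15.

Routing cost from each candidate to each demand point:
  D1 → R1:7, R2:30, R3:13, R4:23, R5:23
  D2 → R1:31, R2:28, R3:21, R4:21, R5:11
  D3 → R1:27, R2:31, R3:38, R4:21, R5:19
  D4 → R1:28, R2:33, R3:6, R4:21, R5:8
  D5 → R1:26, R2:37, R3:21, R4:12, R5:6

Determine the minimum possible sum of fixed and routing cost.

99

Open {D1, D5}: assign each demand point to its cheapest open site.
  R1→D1 7, R2→D1 30, R3→D1 13, R4→D5 12, R5→D5 6
  routing cost 68, fixed 31 → total 99.
Compare {D1, D4}: routing cost 72 + fixed 38 = 110.
Compare {D1}: routing cost 96 + fixed 16 = 112.
Compare {D1, D2}: routing cost 80 + fixed 33 = 113.
All other subsets cost ≥ 110. Minimum total cost: 99.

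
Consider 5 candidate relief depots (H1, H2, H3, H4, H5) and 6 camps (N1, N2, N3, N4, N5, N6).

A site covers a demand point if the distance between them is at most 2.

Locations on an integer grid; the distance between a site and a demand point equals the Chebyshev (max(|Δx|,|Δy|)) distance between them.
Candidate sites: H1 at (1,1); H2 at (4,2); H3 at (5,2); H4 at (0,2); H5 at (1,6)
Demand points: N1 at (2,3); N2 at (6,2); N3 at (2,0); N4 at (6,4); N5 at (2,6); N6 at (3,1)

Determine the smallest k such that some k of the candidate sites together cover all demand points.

Coverage sets (demand points within 2 of each site):
  H1: {N1, N3, N6}
  H2: {N1, N2, N3, N4, N6}
  H3: {N2, N4, N6}
  H4: {N1, N3}
  H5: {N5}
No single site covers all 6 demand points.
But {H2, H5} covers everything, so the minimum is 2.

2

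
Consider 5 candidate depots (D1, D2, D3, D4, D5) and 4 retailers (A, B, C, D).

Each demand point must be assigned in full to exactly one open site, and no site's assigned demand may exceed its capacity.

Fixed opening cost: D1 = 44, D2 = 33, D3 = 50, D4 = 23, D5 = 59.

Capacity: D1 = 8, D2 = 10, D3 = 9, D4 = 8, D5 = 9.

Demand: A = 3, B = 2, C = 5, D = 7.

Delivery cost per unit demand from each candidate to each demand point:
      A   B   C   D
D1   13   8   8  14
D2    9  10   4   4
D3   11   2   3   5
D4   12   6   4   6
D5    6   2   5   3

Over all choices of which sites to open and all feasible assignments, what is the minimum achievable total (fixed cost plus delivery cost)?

143

Open {D2, D4}; cheapest assignment that respects the capacities:
  D2 (cap 10, load 10): A, D — cost 3×9 + 7×4 = 55
  D4 (cap 8, load 7): B, C — cost 2×6 + 5×4 = 32
  Shipping 87, fixed 56 → total 143.
  Any other capacity-feasible assignment to {D2, D4} ships for at least 87.
Compare {D2, D3}: its best feasible assignment gives total 157.
Compare {D4, D5}: its best feasible assignment gives total 163.
Every other set of open sites that can feasibly serve all demand totals ≥ 157 even under its best assignment. Minimum: 143.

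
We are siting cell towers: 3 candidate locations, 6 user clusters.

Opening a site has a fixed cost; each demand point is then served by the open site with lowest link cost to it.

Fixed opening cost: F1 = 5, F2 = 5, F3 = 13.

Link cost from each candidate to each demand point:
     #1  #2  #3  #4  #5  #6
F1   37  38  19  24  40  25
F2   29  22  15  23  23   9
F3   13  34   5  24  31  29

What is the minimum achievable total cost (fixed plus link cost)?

113

Open {F2, F3}: assign each demand point to its cheapest open site.
  #1→F3 13, #2→F2 22, #3→F3 5, #4→F2 23, #5→F2 23, #6→F2 9
  link cost 95, fixed 18 → total 113.
Compare {F1, F2, F3}: link cost 95 + fixed 23 = 118.
Compare {F2}: link cost 121 + fixed 5 = 126.
Compare {F1, F2}: link cost 121 + fixed 10 = 131.
All other subsets cost ≥ 118. Minimum total cost: 113.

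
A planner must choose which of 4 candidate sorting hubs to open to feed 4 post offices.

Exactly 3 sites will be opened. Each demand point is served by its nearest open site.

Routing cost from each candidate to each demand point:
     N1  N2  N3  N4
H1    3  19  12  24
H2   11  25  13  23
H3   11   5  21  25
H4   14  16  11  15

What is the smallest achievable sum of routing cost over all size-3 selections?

Open {H1, H3, H4}.
  N1→H1 3, N2→H3 5, N3→H4 11, N4→H4 15  ⇒ total 34.
Compare {H2, H3, H4}: total 42.
Compare {H1, H2, H3}: total 43.
No size-3 selection does better; minimum is 34.

34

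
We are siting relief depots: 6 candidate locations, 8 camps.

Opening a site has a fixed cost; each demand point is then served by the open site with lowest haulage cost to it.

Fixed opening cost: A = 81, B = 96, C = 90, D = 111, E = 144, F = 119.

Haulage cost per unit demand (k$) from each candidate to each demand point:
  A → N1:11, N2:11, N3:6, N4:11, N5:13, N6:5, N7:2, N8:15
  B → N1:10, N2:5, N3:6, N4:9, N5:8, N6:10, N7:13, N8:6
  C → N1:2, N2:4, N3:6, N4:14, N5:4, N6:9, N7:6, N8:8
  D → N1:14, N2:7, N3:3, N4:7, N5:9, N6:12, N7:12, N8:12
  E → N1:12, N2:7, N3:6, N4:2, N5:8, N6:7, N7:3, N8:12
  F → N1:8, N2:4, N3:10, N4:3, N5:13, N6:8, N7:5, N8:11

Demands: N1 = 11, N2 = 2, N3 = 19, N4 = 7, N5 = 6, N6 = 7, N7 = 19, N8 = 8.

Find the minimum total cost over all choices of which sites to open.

553

Open {A, C}: assign each demand point to its cheapest open site.
  N1→C 11×2=22, N2→C 2×4=8, N3→A 19×6=114, N4→A 7×11=77, N5→C 6×4=24, N6→A 7×5=35, N7→A 19×2=38, N8→C 8×8=64
  haulage cost 382, fixed 171 → total 553.
Compare {A, C, D}: haulage cost 297 + fixed 282 = 579.
Compare {C, E}: haulage cost 352 + fixed 234 = 586.
Compare {C}: haulage cost 507 + fixed 90 = 597.
All other subsets cost ≥ 579. Minimum total cost: 553.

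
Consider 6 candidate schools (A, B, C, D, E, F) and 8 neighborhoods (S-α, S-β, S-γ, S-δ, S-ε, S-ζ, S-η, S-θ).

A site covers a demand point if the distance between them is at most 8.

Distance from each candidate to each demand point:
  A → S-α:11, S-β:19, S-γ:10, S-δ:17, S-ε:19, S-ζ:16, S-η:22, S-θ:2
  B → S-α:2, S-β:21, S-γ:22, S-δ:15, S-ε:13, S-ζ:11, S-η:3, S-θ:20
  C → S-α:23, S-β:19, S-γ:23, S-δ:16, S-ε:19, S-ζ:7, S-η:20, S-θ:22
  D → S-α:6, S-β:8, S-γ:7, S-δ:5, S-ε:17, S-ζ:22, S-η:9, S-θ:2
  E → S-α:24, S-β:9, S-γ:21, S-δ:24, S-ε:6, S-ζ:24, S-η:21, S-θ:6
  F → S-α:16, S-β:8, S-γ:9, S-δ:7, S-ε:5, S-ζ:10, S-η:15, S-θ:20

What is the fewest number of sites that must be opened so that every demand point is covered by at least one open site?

4

Coverage sets (demand points within 8 of each site):
  A: {S-θ}
  B: {S-α, S-η}
  C: {S-ζ}
  D: {S-α, S-β, S-γ, S-δ, S-θ}
  E: {S-ε, S-θ}
  F: {S-β, S-δ, S-ε}
No 3 sites suffice: every size-3 union leaves at least one demand point uncovered.
But {B, C, D, E} covers everything, so the minimum is 4.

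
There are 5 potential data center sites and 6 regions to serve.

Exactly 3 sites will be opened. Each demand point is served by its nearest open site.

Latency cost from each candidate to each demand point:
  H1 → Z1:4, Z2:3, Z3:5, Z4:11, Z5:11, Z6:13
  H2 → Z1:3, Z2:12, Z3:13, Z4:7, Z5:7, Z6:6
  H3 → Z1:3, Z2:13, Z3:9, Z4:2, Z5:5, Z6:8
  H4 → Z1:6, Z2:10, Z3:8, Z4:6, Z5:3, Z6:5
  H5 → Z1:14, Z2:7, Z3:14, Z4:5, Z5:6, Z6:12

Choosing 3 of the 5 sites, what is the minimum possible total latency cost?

Open {H1, H3, H4}.
  Z1→H3 3, Z2→H1 3, Z3→H1 5, Z4→H3 2, Z5→H4 3, Z6→H4 5  ⇒ total 21.
Compare {H1, H2, H3}: total 24.
Compare {H1, H2, H4}: total 25.
No size-3 selection does better; minimum is 21.

21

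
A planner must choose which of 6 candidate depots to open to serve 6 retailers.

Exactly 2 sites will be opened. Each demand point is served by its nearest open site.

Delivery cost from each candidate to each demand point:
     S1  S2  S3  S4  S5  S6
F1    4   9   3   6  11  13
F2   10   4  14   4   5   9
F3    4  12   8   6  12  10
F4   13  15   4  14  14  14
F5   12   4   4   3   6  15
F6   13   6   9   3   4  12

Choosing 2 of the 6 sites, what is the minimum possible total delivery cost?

29

Open {F1, F2}.
  S1→F1 4, S2→F2 4, S3→F1 3, S4→F2 4, S5→F2 5, S6→F2 9  ⇒ total 29.
Compare {F3, F5}: total 31.
Compare {F1, F6}: total 32.
No size-2 selection does better; minimum is 29.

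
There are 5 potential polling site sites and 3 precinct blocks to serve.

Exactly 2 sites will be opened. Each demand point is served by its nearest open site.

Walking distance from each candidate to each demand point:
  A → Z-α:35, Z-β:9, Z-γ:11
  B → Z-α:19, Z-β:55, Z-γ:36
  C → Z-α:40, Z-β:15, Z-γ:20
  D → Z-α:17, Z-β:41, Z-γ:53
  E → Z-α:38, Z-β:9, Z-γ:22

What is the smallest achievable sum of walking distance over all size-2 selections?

37

Open {A, D}.
  Z-α→D 17, Z-β→A 9, Z-γ→A 11  ⇒ total 37.
Compare {A, B}: total 39.
Compare {D, E}: total 48.
No size-2 selection does better; minimum is 37.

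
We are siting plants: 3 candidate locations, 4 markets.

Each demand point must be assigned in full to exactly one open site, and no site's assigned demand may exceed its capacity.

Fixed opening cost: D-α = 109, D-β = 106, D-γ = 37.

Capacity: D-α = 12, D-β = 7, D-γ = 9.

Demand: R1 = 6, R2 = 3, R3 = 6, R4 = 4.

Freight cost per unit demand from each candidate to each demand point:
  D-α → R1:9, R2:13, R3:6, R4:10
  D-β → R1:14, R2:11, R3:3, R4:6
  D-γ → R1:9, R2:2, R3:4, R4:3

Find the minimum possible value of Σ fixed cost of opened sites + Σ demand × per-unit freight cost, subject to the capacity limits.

254

Open {D-α, D-γ}; cheapest assignment that respects the capacities:
  D-α (cap 12, load 12): R1, R3 — cost 6×9 + 6×6 = 90
  D-γ (cap 9, load 7): R2, R4 — cost 3×2 + 4×3 = 18
  Shipping 108, fixed 146 → total 254.
  Any other capacity-feasible assignment to {D-α, D-γ} ships for at least 108.
Compare {D-α, D-β, D-γ}: its best feasible assignment gives total 342.
Compare {D-α, D-β}: its best feasible assignment gives total 362.
Every other set of open sites that can feasibly serve all demand totals ≥ 342 even under its best assignment. Minimum: 254.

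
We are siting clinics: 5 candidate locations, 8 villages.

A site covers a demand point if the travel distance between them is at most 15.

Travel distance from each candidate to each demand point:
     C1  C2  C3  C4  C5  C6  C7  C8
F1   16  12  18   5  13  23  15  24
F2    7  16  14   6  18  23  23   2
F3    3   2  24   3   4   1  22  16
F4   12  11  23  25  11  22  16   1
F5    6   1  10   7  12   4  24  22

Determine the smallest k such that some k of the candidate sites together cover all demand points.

Coverage sets (demand points within 15 of each site):
  F1: {C2, C4, C5, C7}
  F2: {C1, C3, C4, C8}
  F3: {C1, C2, C4, C5, C6}
  F4: {C1, C2, C5, C8}
  F5: {C1, C2, C3, C4, C5, C6}
No 2 sites suffice: every size-2 union leaves at least one demand point uncovered.
But {F1, F2, F3} covers everything, so the minimum is 3.

3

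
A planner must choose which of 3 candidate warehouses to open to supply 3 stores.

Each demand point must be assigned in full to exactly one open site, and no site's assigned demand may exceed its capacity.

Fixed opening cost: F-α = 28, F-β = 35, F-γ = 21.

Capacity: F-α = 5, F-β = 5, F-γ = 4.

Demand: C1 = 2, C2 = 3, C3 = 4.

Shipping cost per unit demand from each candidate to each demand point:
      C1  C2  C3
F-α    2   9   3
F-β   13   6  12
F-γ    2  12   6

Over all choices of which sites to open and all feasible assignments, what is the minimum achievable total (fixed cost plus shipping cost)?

Open {F-α, F-γ}; cheapest assignment that respects the capacities:
  F-α (cap 5, load 5): C1, C2 — cost 2×2 + 3×9 = 31
  F-γ (cap 4, load 4): C3 — cost 4×6 = 24
  Shipping 55, fixed 49 → total 104.
  Any other capacity-feasible assignment to {F-α, F-γ} ships for at least 55.
Compare {F-α, F-β, F-γ}: its best feasible assignment gives total 118.
Compare {F-α, F-β}: its best feasible assignment gives total 119.
Every other set of open sites that can feasibly serve all demand totals ≥ 118 even under its best assignment. Minimum: 104.

104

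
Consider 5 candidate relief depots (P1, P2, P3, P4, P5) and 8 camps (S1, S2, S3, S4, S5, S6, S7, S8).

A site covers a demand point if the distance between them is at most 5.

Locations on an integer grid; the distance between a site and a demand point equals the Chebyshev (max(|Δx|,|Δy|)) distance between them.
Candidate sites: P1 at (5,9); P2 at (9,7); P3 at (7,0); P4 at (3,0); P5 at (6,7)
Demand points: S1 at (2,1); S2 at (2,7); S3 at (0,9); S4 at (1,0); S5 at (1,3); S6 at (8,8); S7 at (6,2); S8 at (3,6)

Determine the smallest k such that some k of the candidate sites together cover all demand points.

Coverage sets (demand points within 5 of each site):
  P1: {S2, S3, S6, S8}
  P2: {S6, S7}
  P3: {S1, S7}
  P4: {S1, S4, S5, S7}
  P5: {S2, S5, S6, S7, S8}
No single site covers all 8 demand points.
But {P1, P4} covers everything, so the minimum is 2.

2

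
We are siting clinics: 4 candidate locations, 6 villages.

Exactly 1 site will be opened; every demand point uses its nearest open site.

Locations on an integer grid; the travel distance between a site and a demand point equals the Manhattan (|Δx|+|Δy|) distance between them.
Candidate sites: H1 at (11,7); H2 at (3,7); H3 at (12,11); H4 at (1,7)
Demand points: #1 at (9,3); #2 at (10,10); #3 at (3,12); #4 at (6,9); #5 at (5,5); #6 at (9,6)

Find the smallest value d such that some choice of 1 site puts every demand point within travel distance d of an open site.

10

Open {H2}.
  Farthest demand point is #1 at travel distance 10 (to H2); all others are ≤ 10.
With {H4} the worst case is 12.
With {H1} the worst case is 13.
No size-1 selection achieves below 10.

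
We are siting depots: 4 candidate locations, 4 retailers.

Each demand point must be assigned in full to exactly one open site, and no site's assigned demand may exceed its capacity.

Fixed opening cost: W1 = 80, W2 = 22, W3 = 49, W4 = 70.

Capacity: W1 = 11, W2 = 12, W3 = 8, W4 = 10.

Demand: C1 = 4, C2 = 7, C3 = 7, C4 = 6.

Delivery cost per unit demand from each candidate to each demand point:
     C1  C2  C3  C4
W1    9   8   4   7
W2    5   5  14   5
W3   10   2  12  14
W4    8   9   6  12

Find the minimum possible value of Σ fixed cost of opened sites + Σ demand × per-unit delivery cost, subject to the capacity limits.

243

Open {W1, W2, W3}; cheapest assignment that respects the capacities:
  W1 (cap 11, load 7): C3 — cost 7×4 = 28
  W2 (cap 12, load 10): C1, C4 — cost 4×5 + 6×5 = 50
  W3 (cap 8, load 7): C2 — cost 7×2 = 14
  Shipping 92, fixed 151 → total 243.
  Any other capacity-feasible assignment to {W1, W2, W3} ships for at least 92.
Compare {W2, W3, W4}: its best feasible assignment gives total 247.
Compare {W1, W2, W4}: its best feasible assignment gives total 311.
Every other set of open sites that can feasibly serve all demand totals ≥ 247 even under its best assignment. Minimum: 243.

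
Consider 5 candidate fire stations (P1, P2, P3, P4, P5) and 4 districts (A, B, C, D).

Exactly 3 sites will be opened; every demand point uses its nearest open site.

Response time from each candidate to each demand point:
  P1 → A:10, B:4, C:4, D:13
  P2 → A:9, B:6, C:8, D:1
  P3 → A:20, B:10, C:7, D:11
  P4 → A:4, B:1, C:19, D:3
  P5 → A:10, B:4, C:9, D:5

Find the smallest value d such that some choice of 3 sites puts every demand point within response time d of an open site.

Open {P1, P2, P4}.
  Farthest demand point is A at response time 4 (to P4); all others are ≤ 4.
With {P1, P3, P4} the worst case is 4.
With {P1, P4, P5} the worst case is 4.
No size-3 selection achieves below 4.

4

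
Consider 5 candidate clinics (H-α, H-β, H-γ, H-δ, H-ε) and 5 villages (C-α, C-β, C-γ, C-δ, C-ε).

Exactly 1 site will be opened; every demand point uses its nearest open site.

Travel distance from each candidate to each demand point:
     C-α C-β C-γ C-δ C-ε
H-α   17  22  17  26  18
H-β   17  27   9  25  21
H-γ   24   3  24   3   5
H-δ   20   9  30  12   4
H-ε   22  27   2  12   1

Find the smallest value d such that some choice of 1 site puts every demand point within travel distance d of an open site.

24

Open {H-γ}.
  Farthest demand point is C-α at travel distance 24 (to H-γ); all others are ≤ 24.
With {H-α} the worst case is 26.
With {H-β} the worst case is 27.
No size-1 selection achieves below 24.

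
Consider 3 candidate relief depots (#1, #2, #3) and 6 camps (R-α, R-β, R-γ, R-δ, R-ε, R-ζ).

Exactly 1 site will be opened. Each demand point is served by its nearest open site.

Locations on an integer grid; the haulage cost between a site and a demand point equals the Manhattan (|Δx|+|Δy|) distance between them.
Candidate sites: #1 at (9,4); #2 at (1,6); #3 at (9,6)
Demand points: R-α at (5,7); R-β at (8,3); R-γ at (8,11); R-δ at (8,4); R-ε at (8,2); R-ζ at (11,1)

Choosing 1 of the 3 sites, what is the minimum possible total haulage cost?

26

Open {#1}.
  R-α→#1 7, R-β→#1 2, R-γ→#1 8, R-δ→#1 1, R-ε→#1 3, R-ζ→#1 5  ⇒ total 26.
Compare {#3}: total 30.
Compare {#2}: total 62.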